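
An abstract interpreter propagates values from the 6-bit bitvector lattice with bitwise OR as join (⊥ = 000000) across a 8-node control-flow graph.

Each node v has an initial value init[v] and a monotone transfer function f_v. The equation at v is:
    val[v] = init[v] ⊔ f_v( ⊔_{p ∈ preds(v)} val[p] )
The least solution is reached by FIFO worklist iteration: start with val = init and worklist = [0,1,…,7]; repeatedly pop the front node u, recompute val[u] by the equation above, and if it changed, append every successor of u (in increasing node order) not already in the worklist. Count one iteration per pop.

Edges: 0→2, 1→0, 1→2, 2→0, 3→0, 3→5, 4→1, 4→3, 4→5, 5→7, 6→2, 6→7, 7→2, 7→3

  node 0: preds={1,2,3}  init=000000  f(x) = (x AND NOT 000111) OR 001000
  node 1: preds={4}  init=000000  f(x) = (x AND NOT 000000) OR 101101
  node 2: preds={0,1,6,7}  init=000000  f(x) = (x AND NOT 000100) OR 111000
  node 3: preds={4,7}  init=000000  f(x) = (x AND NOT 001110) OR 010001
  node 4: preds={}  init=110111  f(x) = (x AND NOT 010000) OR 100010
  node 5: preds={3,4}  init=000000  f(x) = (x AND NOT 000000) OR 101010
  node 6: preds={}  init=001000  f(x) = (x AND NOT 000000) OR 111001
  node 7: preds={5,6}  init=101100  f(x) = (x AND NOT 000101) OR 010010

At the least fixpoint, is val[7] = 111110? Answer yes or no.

Iteration log — 11 steps:
  step 1. node 0  ⊔preds=000000  new=001000  old=000000  +wl: 
  step 2. node 1  ⊔preds=110111  new=111111  old=000000  +wl: 0
  step 3. node 2  ⊔preds=111111  new=111011  old=000000  +wl: 
  step 4. node 3  ⊔preds=111111  new=110001  old=000000  +wl: 
  step 5. node 4  ⊔preds=000000  new=110111  stable
  step 6. node 5  ⊔preds=110111  new=111111  old=000000  +wl: 
  step 7. node 6  ⊔preds=000000  new=111001  old=001000  +wl: 2
  step 8. node 7  ⊔preds=111111  new=111110  old=101100  +wl: 3
  step 9. node 0  ⊔preds=111111  new=111000  old=001000  +wl: 
  step 10. node 2  ⊔preds=111111  new=111011  stable
  step 11. node 3  ⊔preds=111111  new=110001  stable

Least fixpoint reached:
  node 0: 111000
  node 1: 111111
  node 2: 111011
  node 3: 110001
  node 4: 110111
  node 5: 111111
  node 6: 111001
  node 7: 111110

yes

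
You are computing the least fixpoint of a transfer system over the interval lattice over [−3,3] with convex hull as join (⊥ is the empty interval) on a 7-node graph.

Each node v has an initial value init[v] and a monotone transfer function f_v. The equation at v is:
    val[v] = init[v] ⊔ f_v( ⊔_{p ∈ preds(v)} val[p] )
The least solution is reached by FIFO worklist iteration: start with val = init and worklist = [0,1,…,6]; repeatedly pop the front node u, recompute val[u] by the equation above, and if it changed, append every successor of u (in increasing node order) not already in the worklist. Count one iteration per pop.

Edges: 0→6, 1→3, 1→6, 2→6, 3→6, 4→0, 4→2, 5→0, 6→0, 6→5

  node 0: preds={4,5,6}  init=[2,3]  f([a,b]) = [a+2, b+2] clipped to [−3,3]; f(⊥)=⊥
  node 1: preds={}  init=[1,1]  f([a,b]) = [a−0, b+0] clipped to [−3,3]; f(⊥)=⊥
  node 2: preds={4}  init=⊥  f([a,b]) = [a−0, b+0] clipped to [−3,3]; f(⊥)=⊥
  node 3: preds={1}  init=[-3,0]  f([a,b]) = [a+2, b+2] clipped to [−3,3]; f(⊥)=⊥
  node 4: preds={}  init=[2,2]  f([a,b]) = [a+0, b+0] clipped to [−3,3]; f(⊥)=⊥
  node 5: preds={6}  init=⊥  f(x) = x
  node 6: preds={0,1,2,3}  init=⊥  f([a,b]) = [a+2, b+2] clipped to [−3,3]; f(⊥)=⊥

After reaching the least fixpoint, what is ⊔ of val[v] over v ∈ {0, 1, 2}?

[1,3]

Worklist (11 pops):
  #1 pop 0: in=[2,2] → [2,3] (no change)
  #2 pop 1: in=⊥ → [1,1] (no change)
  #3 pop 2: in=[2,2] → [2,2] (was ⊥); enqueue []
  #4 pop 3: in=[1,1] → [-3,3] (was [-3,0]); enqueue []
  #5 pop 4: in=⊥ → [2,2] (no change)
  #6 pop 5: in=⊥ → ⊥ (no change)
  #7 pop 6: in=[-3,3] → [-1,3] (was ⊥); enqueue [0,5]
  #8 pop 0: in=[-1,3] → [1,3] (was [2,3]); enqueue [6]
  #9 pop 5: in=[-1,3] → [-1,3] (was ⊥); enqueue [0]
  #10 pop 6: in=[-3,3] → [-1,3] (no change)
  #11 pop 0: in=[-1,3] → [1,3] (no change)

Fixpoint:
  val[0] = [1,3]
  val[1] = [1,1]
  val[2] = [2,2]
  val[3] = [-3,3]
  val[4] = [2,2]
  val[5] = [-1,3]
  val[6] = [-1,3]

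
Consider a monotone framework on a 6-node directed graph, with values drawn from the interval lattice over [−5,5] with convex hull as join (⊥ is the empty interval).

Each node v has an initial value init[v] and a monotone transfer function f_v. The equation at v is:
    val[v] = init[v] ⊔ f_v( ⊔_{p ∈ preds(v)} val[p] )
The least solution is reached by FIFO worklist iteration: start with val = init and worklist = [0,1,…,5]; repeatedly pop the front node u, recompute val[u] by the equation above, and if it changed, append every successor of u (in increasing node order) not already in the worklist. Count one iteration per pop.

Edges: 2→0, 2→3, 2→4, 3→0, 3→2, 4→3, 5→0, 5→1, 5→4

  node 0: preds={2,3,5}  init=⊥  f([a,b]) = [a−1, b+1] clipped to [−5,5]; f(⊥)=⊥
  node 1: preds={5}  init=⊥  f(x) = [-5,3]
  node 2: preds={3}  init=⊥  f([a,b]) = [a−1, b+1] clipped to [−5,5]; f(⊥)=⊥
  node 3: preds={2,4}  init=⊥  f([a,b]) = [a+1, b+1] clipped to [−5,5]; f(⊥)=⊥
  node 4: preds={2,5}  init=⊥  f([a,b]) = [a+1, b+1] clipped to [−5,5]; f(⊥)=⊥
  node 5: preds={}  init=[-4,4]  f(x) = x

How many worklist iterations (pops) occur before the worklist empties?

12

Trace (12 dequeues):
  [1] u=0 | in [-4,4] | out [-5,5] | prev ⊥ | push {}
  [2] u=1 | in [-4,4] | out [-5,3] | prev ⊥ | push {}
  [3] u=2 | in ⊥ | out ⊥ | ==
  [4] u=3 | in ⊥ | out ⊥ | ==
  [5] u=4 | in [-4,4] | out [-3,5] | prev ⊥ | push {3}
  [6] u=5 | in ⊥ | out [-4,4] | ==
  [7] u=3 | in [-3,5] | out [-2,5] | prev ⊥ | push {0,2}
  [8] u=0 | in [-4,5] | out [-5,5] | ==
  [9] u=2 | in [-2,5] | out [-3,5] | prev ⊥ | push {0,3,4}
  [10] u=0 | in [-4,5] | out [-5,5] | ==
  [11] u=3 | in [-3,5] | out [-2,5] | ==
  [12] u=4 | in [-4,5] | out [-3,5] | ==

Converged values:
  [0] [-5,5]
  [1] [-5,3]
  [2] [-3,5]
  [3] [-2,5]
  [4] [-3,5]
  [5] [-4,4]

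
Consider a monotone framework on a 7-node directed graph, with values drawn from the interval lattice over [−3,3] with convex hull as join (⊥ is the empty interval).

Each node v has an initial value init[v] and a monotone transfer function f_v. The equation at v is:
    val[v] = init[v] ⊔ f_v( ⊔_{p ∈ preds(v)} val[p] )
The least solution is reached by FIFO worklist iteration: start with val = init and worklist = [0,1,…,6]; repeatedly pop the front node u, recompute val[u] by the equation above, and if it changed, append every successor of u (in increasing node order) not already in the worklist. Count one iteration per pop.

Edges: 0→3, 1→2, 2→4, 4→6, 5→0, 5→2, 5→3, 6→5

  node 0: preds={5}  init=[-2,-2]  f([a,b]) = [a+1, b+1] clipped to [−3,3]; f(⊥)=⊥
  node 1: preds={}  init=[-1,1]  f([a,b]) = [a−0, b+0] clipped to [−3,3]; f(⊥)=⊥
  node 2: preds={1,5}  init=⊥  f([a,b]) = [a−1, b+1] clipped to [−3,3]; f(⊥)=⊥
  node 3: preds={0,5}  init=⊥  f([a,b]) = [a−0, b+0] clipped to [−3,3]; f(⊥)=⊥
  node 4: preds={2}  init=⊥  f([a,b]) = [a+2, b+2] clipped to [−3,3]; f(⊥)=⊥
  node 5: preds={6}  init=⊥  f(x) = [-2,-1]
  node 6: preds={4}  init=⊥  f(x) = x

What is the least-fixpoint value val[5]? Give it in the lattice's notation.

[-2,-1]

Worklist (14 pops):
  #1 pop 0: in=⊥ → [-2,-2] (no change)
  #2 pop 1: in=⊥ → [-1,1] (no change)
  #3 pop 2: in=[-1,1] → [-2,2] (was ⊥); enqueue []
  #4 pop 3: in=[-2,-2] → [-2,-2] (was ⊥); enqueue []
  #5 pop 4: in=[-2,2] → [0,3] (was ⊥); enqueue []
  #6 pop 5: in=⊥ → [-2,-1] (was ⊥); enqueue [0,2,3]
  #7 pop 6: in=[0,3] → [0,3] (was ⊥); enqueue [5]
  #8 pop 0: in=[-2,-1] → [-2,0] (was [-2,-2]); enqueue []
  #9 pop 2: in=[-2,1] → [-3,2] (was [-2,2]); enqueue [4]
  #10 pop 3: in=[-2,0] → [-2,0] (was [-2,-2]); enqueue []
  #11 pop 5: in=[0,3] → [-2,-1] (no change)
  #12 pop 4: in=[-3,2] → [-1,3] (was [0,3]); enqueue [6]
  #13 pop 6: in=[-1,3] → [-1,3] (was [0,3]); enqueue [5]
  #14 pop 5: in=[-1,3] → [-2,-1] (no change)

Fixpoint:
  val[0] = [-2,0]
  val[1] = [-1,1]
  val[2] = [-3,2]
  val[3] = [-2,0]
  val[4] = [-1,3]
  val[5] = [-2,-1]
  val[6] = [-1,3]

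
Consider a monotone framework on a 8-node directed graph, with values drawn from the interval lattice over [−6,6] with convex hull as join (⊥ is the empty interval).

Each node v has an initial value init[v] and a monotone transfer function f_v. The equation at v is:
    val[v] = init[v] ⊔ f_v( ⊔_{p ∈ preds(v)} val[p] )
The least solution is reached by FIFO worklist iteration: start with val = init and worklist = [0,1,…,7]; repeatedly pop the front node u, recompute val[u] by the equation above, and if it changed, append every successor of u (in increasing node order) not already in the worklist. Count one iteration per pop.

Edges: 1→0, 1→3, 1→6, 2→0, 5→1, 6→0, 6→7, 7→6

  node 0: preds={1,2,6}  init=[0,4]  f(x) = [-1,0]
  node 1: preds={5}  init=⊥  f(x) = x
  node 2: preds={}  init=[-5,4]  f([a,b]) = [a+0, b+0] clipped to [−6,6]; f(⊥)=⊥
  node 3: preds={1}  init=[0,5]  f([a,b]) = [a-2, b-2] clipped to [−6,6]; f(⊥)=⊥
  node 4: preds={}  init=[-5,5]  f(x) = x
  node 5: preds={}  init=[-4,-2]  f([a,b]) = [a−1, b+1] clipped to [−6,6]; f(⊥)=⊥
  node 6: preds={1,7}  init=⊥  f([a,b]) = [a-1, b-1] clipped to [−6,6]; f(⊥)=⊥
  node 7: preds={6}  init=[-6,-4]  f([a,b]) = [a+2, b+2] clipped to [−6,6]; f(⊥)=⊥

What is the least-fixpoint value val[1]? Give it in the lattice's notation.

Worklist (33 pops):
  #1 pop 0: in=[-5,4] → [-1,4] (was [0,4]); enqueue []
  #2 pop 1: in=[-4,-2] → [-4,-2] (was ⊥); enqueue [0]
  #3 pop 2: in=⊥ → [-5,4] (no change)
  #4 pop 3: in=[-4,-2] → [-6,5] (was [0,5]); enqueue []
  #5 pop 4: in=⊥ → [-5,5] (no change)
  #6 pop 5: in=⊥ → [-4,-2] (no change)
  #7 pop 6: in=[-6,-2] → [-6,-3] (was ⊥); enqueue []
  #8 pop 7: in=[-6,-3] → [-6,-1] (was [-6,-4]); enqueue [6]
  #9 pop 0: in=[-6,4] → [-1,4] (no change)
  #10 pop 6: in=[-6,-1] → [-6,-2] (was [-6,-3]); enqueue [0,7]
  #11 pop 0: in=[-6,4] → [-1,4] (no change)
  #12 pop 7: in=[-6,-2] → [-6,0] (was [-6,-1]); enqueue [6]
  #13 pop 6: in=[-6,0] → [-6,-1] (was [-6,-2]); enqueue [0,7]
  #14 pop 0: in=[-6,4] → [-1,4] (no change)
  #15 pop 7: in=[-6,-1] → [-6,1] (was [-6,0]); enqueue [6]
  #16 pop 6: in=[-6,1] → [-6,0] (was [-6,-1]); enqueue [0,7]
  #17 pop 0: in=[-6,4] → [-1,4] (no change)
  #18 pop 7: in=[-6,0] → [-6,2] (was [-6,1]); enqueue [6]
  #19 pop 6: in=[-6,2] → [-6,1] (was [-6,0]); enqueue [0,7]
  #20 pop 0: in=[-6,4] → [-1,4] (no change)
  #21 pop 7: in=[-6,1] → [-6,3] (was [-6,2]); enqueue [6]
  #22 pop 6: in=[-6,3] → [-6,2] (was [-6,1]); enqueue [0,7]
  #23 pop 0: in=[-6,4] → [-1,4] (no change)
  #24 pop 7: in=[-6,2] → [-6,4] (was [-6,3]); enqueue [6]
  #25 pop 6: in=[-6,4] → [-6,3] (was [-6,2]); enqueue [0,7]
  #26 pop 0: in=[-6,4] → [-1,4] (no change)
  #27 pop 7: in=[-6,3] → [-6,5] (was [-6,4]); enqueue [6]
  #28 pop 6: in=[-6,5] → [-6,4] (was [-6,3]); enqueue [0,7]
  #29 pop 0: in=[-6,4] → [-1,4] (no change)
  #30 pop 7: in=[-6,4] → [-6,6] (was [-6,5]); enqueue [6]
  #31 pop 6: in=[-6,6] → [-6,5] (was [-6,4]); enqueue [0,7]
  #32 pop 0: in=[-6,5] → [-1,4] (no change)
  #33 pop 7: in=[-6,5] → [-6,6] (no change)

Fixpoint:
  val[0] = [-1,4]
  val[1] = [-4,-2]
  val[2] = [-5,4]
  val[3] = [-6,5]
  val[4] = [-5,5]
  val[5] = [-4,-2]
  val[6] = [-6,5]
  val[7] = [-6,6]

[-4,-2]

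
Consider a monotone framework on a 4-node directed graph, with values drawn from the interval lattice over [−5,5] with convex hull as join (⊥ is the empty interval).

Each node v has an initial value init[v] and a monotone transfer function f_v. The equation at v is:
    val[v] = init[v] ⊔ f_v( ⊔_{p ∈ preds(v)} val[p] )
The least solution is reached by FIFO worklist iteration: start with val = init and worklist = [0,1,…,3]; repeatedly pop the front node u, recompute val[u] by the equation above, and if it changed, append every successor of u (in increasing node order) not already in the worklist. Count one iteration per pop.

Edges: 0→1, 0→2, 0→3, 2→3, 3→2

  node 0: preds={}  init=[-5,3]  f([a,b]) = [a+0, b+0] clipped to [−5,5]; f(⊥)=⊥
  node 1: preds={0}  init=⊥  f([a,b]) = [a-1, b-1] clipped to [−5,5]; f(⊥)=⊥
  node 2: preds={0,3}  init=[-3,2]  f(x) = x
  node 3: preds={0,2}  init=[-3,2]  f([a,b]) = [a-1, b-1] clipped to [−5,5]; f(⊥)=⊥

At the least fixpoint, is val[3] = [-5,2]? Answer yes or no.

yes

Iteration log — 5 steps:
  step 1. node 0  ⊔preds=⊥  new=[-5,3]  stable
  step 2. node 1  ⊔preds=[-5,3]  new=[-5,2]  old=⊥  +wl: 
  step 3. node 2  ⊔preds=[-5,3]  new=[-5,3]  old=[-3,2]  +wl: 
  step 4. node 3  ⊔preds=[-5,3]  new=[-5,2]  old=[-3,2]  +wl: 2
  step 5. node 2  ⊔preds=[-5,3]  new=[-5,3]  stable

Least fixpoint reached:
  node 0: [-5,3]
  node 1: [-5,2]
  node 2: [-5,3]
  node 3: [-5,2]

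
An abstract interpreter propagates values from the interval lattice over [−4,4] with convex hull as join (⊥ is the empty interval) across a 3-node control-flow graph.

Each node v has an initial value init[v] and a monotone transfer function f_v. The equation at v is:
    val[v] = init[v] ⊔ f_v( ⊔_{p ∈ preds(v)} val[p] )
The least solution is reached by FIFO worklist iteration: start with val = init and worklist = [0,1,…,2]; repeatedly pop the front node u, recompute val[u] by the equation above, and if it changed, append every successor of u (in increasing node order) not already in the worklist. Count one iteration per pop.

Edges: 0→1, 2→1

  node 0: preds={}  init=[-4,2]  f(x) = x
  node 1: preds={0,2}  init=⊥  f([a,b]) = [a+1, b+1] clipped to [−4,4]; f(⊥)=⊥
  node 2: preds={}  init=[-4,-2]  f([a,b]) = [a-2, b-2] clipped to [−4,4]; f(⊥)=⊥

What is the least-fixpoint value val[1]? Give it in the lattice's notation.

[-3,3]

Worklist (3 pops):
  #1 pop 0: in=⊥ → [-4,2] (no change)
  #2 pop 1: in=[-4,2] → [-3,3] (was ⊥); enqueue []
  #3 pop 2: in=⊥ → [-4,-2] (no change)

Fixpoint:
  val[0] = [-4,2]
  val[1] = [-3,3]
  val[2] = [-4,-2]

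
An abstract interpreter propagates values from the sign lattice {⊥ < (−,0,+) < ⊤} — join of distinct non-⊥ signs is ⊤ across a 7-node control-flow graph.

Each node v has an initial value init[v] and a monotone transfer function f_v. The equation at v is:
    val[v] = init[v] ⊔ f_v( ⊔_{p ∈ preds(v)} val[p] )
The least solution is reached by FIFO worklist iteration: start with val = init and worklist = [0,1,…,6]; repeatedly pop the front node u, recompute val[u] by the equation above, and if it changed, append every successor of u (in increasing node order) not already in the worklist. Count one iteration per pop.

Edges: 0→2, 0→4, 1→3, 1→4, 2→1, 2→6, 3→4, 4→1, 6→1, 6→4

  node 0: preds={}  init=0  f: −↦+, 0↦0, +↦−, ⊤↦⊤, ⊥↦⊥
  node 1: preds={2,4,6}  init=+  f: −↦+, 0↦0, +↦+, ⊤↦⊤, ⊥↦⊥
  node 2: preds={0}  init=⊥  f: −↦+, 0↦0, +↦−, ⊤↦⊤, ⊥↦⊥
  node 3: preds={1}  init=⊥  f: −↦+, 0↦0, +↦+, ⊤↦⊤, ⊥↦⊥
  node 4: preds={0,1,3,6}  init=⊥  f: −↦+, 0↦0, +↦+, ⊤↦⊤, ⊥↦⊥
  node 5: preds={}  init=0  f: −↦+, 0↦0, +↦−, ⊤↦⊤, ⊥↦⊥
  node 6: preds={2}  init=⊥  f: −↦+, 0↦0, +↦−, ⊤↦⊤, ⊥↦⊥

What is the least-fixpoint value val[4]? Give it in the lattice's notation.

Trace (11 dequeues):
  [1] u=0 | in ⊥ | out 0 | ==
  [2] u=1 | in ⊥ | out + | ==
  [3] u=2 | in 0 | out 0 | prev ⊥ | push {1}
  [4] u=3 | in + | out + | prev ⊥ | push {}
  [5] u=4 | in ⊤ | out ⊤ | prev ⊥ | push {}
  [6] u=5 | in ⊥ | out 0 | ==
  [7] u=6 | in 0 | out 0 | prev ⊥ | push {4}
  [8] u=1 | in ⊤ | out ⊤ | prev + | push {3}
  [9] u=4 | in ⊤ | out ⊤ | ==
  [10] u=3 | in ⊤ | out ⊤ | prev + | push {4}
  [11] u=4 | in ⊤ | out ⊤ | ==

Converged values:
  [0] 0
  [1] ⊤
  [2] 0
  [3] ⊤
  [4] ⊤
  [5] 0
  [6] 0

⊤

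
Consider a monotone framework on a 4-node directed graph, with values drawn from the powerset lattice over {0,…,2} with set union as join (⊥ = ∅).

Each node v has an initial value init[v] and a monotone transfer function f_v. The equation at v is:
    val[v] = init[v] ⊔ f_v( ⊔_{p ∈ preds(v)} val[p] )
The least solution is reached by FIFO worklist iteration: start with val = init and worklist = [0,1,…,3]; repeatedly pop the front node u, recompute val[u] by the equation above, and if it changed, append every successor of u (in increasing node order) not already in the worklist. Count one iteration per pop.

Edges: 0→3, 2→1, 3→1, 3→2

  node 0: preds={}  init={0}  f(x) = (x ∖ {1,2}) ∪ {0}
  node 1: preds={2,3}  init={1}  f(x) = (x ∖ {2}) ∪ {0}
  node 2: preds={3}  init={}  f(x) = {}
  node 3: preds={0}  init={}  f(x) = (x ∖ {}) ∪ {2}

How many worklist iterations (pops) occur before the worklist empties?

Iteration log — 6 steps:
  step 1. node 0  ⊔preds={}  new={0}  stable
  step 2. node 1  ⊔preds={}  new={0,1}  old={1}  +wl: 
  step 3. node 2  ⊔preds={}  new={}  stable
  step 4. node 3  ⊔preds={0}  new={0,2}  old={}  +wl: 1,2
  step 5. node 1  ⊔preds={0,2}  new={0,1}  stable
  step 6. node 2  ⊔preds={0,2}  new={}  stable

Least fixpoint reached:
  node 0: {0}
  node 1: {0,1}
  node 2: {}
  node 3: {0,2}

6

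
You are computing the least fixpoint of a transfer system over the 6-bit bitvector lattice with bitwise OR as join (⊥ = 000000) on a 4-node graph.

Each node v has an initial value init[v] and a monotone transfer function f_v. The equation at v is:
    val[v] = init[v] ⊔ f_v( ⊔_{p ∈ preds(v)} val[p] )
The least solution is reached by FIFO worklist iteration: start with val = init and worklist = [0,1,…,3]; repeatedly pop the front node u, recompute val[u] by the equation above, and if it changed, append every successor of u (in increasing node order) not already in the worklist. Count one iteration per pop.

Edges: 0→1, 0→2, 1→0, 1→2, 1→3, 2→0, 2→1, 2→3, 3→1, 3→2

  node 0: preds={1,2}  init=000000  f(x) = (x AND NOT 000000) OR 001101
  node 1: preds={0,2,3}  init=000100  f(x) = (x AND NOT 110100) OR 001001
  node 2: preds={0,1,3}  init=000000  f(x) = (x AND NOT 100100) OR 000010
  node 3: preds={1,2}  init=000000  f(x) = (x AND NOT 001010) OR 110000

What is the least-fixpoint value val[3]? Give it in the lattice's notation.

Worklist (11 pops):
  #1 pop 0: in=000100 → 001101 (was 000000); enqueue []
  #2 pop 1: in=001101 → 001101 (was 000100); enqueue [0]
  #3 pop 2: in=001101 → 001011 (was 000000); enqueue [1]
  #4 pop 3: in=001111 → 110101 (was 000000); enqueue [2]
  #5 pop 0: in=001111 → 001111 (was 001101); enqueue []
  #6 pop 1: in=111111 → 001111 (was 001101); enqueue [0,3]
  #7 pop 2: in=111111 → 011011 (was 001011); enqueue [1]
  #8 pop 0: in=011111 → 011111 (was 001111); enqueue [2]
  #9 pop 3: in=011111 → 110101 (no change)
  #10 pop 1: in=111111 → 001111 (no change)
  #11 pop 2: in=111111 → 011011 (no change)

Fixpoint:
  val[0] = 011111
  val[1] = 001111
  val[2] = 011011
  val[3] = 110101

110101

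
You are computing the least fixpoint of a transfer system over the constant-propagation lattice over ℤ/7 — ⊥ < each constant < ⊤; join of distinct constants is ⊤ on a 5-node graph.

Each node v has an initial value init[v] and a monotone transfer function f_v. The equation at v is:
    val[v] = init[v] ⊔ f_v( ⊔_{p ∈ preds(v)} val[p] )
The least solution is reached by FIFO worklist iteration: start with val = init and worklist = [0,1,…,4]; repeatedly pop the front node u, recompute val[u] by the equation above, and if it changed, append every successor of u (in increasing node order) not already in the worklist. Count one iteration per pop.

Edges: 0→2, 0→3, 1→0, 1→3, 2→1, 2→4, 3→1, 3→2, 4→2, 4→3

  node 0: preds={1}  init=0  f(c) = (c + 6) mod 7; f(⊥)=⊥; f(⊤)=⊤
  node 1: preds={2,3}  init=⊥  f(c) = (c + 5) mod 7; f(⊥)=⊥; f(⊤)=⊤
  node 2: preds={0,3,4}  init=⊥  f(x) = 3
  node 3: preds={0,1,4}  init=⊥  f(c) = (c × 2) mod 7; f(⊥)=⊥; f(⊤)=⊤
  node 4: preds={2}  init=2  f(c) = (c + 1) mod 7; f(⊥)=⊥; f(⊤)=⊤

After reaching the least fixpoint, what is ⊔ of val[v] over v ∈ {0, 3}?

⊤

Worklist (11 pops):
  #1 pop 0: in=⊥ → 0 (no change)
  #2 pop 1: in=⊥ → ⊥ (no change)
  #3 pop 2: in=⊤ → 3 (was ⊥); enqueue [1]
  #4 pop 3: in=⊤ → ⊤ (was ⊥); enqueue [2]
  #5 pop 4: in=3 → ⊤ (was 2); enqueue [3]
  #6 pop 1: in=⊤ → ⊤ (was ⊥); enqueue [0]
  #7 pop 2: in=⊤ → 3 (no change)
  #8 pop 3: in=⊤ → ⊤ (no change)
  #9 pop 0: in=⊤ → ⊤ (was 0); enqueue [2,3]
  #10 pop 2: in=⊤ → 3 (no change)
  #11 pop 3: in=⊤ → ⊤ (no change)

Fixpoint:
  val[0] = ⊤
  val[1] = ⊤
  val[2] = 3
  val[3] = ⊤
  val[4] = ⊤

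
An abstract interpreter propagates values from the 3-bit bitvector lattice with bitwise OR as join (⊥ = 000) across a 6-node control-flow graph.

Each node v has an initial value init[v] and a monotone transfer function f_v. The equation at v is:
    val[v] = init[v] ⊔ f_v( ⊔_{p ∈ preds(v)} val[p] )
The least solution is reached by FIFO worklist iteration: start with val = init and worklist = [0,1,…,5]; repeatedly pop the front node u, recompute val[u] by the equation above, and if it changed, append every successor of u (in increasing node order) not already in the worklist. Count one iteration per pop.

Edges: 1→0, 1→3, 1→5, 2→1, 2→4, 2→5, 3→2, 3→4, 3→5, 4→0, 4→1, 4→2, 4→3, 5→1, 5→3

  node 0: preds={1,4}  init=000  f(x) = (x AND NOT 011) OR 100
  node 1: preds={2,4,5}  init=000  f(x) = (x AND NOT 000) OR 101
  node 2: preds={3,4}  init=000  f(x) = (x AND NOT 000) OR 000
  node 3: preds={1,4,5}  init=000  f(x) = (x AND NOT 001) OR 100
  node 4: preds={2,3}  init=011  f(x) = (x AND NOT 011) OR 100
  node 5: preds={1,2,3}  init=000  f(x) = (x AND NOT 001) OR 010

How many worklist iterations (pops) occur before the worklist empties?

Worklist (13 pops):
  #1 pop 0: in=011 → 100 (was 000); enqueue []
  #2 pop 1: in=011 → 111 (was 000); enqueue [0]
  #3 pop 2: in=011 → 011 (was 000); enqueue [1]
  #4 pop 3: in=111 → 110 (was 000); enqueue [2]
  #5 pop 4: in=111 → 111 (was 011); enqueue [3]
  #6 pop 5: in=111 → 110 (was 000); enqueue []
  #7 pop 0: in=111 → 100 (no change)
  #8 pop 1: in=111 → 111 (no change)
  #9 pop 2: in=111 → 111 (was 011); enqueue [1,4,5]
  #10 pop 3: in=111 → 110 (no change)
  #11 pop 1: in=111 → 111 (no change)
  #12 pop 4: in=111 → 111 (no change)
  #13 pop 5: in=111 → 110 (no change)

Fixpoint:
  val[0] = 100
  val[1] = 111
  val[2] = 111
  val[3] = 110
  val[4] = 111
  val[5] = 110

13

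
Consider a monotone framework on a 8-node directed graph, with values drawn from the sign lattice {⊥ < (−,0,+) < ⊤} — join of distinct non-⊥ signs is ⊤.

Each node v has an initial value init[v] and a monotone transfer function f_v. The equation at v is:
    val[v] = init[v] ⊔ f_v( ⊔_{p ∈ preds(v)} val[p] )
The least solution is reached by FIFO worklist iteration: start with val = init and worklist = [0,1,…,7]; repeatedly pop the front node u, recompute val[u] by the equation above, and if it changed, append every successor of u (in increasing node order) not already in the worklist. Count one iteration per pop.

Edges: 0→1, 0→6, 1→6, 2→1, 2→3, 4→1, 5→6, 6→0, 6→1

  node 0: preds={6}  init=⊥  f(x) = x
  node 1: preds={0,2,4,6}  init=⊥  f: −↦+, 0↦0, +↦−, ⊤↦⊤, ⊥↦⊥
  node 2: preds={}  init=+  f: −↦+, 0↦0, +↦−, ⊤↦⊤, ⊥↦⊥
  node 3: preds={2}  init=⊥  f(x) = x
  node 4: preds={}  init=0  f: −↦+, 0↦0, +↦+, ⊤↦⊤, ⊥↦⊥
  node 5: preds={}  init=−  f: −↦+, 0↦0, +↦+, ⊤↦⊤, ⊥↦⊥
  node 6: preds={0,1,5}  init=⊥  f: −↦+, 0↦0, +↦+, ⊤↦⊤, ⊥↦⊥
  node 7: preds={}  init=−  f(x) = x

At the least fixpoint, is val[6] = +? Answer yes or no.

Iteration log — 11 steps:
  step 1. node 0  ⊔preds=⊥  new=⊥  stable
  step 2. node 1  ⊔preds=⊤  new=⊤  old=⊥  +wl: 
  step 3. node 2  ⊔preds=⊥  new=+  stable
  step 4. node 3  ⊔preds=+  new=+  old=⊥  +wl: 
  step 5. node 4  ⊔preds=⊥  new=0  stable
  step 6. node 5  ⊔preds=⊥  new=−  stable
  step 7. node 6  ⊔preds=⊤  new=⊤  old=⊥  +wl: 0,1
  step 8. node 7  ⊔preds=⊥  new=−  stable
  step 9. node 0  ⊔preds=⊤  new=⊤  old=⊥  +wl: 6
  step 10. node 1  ⊔preds=⊤  new=⊤  stable
  step 11. node 6  ⊔preds=⊤  new=⊤  stable

Least fixpoint reached:
  node 0: ⊤
  node 1: ⊤
  node 2: +
  node 3: +
  node 4: 0
  node 5: −
  node 6: ⊤
  node 7: −

no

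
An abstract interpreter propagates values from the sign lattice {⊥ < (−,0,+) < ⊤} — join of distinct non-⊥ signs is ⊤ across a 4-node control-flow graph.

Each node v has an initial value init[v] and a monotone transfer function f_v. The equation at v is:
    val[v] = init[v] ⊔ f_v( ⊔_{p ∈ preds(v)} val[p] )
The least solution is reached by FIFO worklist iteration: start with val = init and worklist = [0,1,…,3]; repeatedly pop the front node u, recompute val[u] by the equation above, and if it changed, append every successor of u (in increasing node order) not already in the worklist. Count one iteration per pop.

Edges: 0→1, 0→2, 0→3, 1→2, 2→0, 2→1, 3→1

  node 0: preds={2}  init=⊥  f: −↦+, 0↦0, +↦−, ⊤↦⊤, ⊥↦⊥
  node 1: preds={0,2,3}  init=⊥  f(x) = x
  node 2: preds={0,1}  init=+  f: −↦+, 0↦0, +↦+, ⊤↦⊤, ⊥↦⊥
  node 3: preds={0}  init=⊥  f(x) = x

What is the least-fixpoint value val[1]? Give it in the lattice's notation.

Iteration log — 9 steps:
  step 1. node 0  ⊔preds=+  new=−  old=⊥  +wl: 
  step 2. node 1  ⊔preds=⊤  new=⊤  old=⊥  +wl: 
  step 3. node 2  ⊔preds=⊤  new=⊤  old=+  +wl: 0,1
  step 4. node 3  ⊔preds=−  new=−  old=⊥  +wl: 
  step 5. node 0  ⊔preds=⊤  new=⊤  old=−  +wl: 2,3
  step 6. node 1  ⊔preds=⊤  new=⊤  stable
  step 7. node 2  ⊔preds=⊤  new=⊤  stable
  step 8. node 3  ⊔preds=⊤  new=⊤  old=−  +wl: 1
  step 9. node 1  ⊔preds=⊤  new=⊤  stable

Least fixpoint reached:
  node 0: ⊤
  node 1: ⊤
  node 2: ⊤
  node 3: ⊤

⊤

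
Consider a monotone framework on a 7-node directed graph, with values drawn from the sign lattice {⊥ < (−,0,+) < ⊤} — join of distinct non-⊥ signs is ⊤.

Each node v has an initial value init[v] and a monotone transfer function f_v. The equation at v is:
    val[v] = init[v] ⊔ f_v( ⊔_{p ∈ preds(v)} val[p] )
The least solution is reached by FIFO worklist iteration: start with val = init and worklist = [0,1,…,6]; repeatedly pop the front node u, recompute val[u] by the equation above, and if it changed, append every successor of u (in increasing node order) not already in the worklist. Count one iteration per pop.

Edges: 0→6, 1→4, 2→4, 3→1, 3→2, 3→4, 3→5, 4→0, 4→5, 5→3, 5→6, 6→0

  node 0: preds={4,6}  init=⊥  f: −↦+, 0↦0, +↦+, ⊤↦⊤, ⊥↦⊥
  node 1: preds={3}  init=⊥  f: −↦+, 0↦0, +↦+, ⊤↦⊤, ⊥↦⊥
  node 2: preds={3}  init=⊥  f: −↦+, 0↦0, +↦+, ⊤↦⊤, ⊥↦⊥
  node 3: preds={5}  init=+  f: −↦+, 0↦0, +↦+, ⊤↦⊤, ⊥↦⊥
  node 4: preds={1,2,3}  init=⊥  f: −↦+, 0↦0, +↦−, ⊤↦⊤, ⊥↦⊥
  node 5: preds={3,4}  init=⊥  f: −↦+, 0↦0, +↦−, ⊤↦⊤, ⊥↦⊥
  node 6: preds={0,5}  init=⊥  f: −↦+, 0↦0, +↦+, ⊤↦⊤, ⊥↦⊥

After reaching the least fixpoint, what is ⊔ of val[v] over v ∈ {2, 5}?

Iteration log — 15 steps:
  step 1. node 0  ⊔preds=⊥  new=⊥  stable
  step 2. node 1  ⊔preds=+  new=+  old=⊥  +wl: 
  step 3. node 2  ⊔preds=+  new=+  old=⊥  +wl: 
  step 4. node 3  ⊔preds=⊥  new=+  stable
  step 5. node 4  ⊔preds=+  new=−  old=⊥  +wl: 0
  step 6. node 5  ⊔preds=⊤  new=⊤  old=⊥  +wl: 3
  step 7. node 6  ⊔preds=⊤  new=⊤  old=⊥  +wl: 
  step 8. node 0  ⊔preds=⊤  new=⊤  old=⊥  +wl: 6
  step 9. node 3  ⊔preds=⊤  new=⊤  old=+  +wl: 1,2,4,5
  step 10. node 6  ⊔preds=⊤  new=⊤  stable
  step 11. node 1  ⊔preds=⊤  new=⊤  old=+  +wl: 
  step 12. node 2  ⊔preds=⊤  new=⊤  old=+  +wl: 
  step 13. node 4  ⊔preds=⊤  new=⊤  old=−  +wl: 0
  step 14. node 5  ⊔preds=⊤  new=⊤  stable
  step 15. node 0  ⊔preds=⊤  new=⊤  stable

Least fixpoint reached:
  node 0: ⊤
  node 1: ⊤
  node 2: ⊤
  node 3: ⊤
  node 4: ⊤
  node 5: ⊤
  node 6: ⊤

⊤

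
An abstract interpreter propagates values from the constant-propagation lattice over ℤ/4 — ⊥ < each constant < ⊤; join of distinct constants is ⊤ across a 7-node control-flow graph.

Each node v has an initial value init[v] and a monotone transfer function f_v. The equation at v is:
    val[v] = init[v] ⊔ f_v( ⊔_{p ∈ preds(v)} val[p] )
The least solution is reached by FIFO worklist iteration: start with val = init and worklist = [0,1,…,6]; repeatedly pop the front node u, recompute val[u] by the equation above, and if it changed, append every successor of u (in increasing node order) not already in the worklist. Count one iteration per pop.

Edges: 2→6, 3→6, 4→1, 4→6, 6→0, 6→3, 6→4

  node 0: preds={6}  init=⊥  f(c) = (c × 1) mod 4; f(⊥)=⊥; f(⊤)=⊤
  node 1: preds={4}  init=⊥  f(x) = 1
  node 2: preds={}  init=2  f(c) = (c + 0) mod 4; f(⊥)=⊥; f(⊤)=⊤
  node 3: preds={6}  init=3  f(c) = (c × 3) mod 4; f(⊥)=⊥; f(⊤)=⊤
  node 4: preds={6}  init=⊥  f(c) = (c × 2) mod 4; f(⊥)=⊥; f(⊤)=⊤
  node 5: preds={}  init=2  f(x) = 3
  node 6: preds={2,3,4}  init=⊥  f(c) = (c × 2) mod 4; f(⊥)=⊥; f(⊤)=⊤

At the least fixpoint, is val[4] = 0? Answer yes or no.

Trace (12 dequeues):
  [1] u=0 | in ⊥ | out ⊥ | ==
  [2] u=1 | in ⊥ | out 1 | prev ⊥ | push {}
  [3] u=2 | in ⊥ | out 2 | ==
  [4] u=3 | in ⊥ | out 3 | ==
  [5] u=4 | in ⊥ | out ⊥ | ==
  [6] u=5 | in ⊥ | out ⊤ | prev 2 | push {}
  [7] u=6 | in ⊤ | out ⊤ | prev ⊥ | push {0,3,4}
  [8] u=0 | in ⊤ | out ⊤ | prev ⊥ | push {}
  [9] u=3 | in ⊤ | out ⊤ | prev 3 | push {6}
  [10] u=4 | in ⊤ | out ⊤ | prev ⊥ | push {1}
  [11] u=6 | in ⊤ | out ⊤ | ==
  [12] u=1 | in ⊤ | out 1 | ==

Converged values:
  [0] ⊤
  [1] 1
  [2] 2
  [3] ⊤
  [4] ⊤
  [5] ⊤
  [6] ⊤

no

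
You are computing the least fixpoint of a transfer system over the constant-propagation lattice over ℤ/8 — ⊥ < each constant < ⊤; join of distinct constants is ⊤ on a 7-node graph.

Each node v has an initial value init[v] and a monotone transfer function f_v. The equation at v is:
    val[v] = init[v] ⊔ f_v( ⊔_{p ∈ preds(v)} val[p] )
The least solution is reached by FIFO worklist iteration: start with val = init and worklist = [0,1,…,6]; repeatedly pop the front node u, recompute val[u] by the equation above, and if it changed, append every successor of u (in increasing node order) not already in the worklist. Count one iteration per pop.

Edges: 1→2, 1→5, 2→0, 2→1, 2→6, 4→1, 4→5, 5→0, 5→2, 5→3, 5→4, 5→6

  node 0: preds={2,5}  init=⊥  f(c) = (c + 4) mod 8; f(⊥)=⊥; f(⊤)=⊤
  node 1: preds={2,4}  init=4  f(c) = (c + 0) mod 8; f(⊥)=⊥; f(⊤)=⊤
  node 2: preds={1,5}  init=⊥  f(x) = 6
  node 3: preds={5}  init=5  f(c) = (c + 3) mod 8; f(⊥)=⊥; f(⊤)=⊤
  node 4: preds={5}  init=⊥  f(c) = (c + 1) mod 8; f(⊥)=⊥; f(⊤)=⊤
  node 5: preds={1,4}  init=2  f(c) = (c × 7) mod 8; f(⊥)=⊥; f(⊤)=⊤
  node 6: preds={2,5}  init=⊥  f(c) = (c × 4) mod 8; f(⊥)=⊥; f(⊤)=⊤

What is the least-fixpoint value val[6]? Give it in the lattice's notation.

⊤

Trace (14 dequeues):
  [1] u=0 | in 2 | out 6 | prev ⊥ | push {}
  [2] u=1 | in ⊥ | out 4 | ==
  [3] u=2 | in ⊤ | out 6 | prev ⊥ | push {0,1}
  [4] u=3 | in 2 | out 5 | ==
  [5] u=4 | in 2 | out 3 | prev ⊥ | push {}
  [6] u=5 | in ⊤ | out ⊤ | prev 2 | push {2,3,4}
  [7] u=6 | in ⊤ | out ⊤ | prev ⊥ | push {}
  [8] u=0 | in ⊤ | out ⊤ | prev 6 | push {}
  [9] u=1 | in ⊤ | out ⊤ | prev 4 | push {5}
  [10] u=2 | in ⊤ | out 6 | ==
  [11] u=3 | in ⊤ | out ⊤ | prev 5 | push {}
  [12] u=4 | in ⊤ | out ⊤ | prev 3 | push {1}
  [13] u=5 | in ⊤ | out ⊤ | ==
  [14] u=1 | in ⊤ | out ⊤ | ==

Converged values:
  [0] ⊤
  [1] ⊤
  [2] 6
  [3] ⊤
  [4] ⊤
  [5] ⊤
  [6] ⊤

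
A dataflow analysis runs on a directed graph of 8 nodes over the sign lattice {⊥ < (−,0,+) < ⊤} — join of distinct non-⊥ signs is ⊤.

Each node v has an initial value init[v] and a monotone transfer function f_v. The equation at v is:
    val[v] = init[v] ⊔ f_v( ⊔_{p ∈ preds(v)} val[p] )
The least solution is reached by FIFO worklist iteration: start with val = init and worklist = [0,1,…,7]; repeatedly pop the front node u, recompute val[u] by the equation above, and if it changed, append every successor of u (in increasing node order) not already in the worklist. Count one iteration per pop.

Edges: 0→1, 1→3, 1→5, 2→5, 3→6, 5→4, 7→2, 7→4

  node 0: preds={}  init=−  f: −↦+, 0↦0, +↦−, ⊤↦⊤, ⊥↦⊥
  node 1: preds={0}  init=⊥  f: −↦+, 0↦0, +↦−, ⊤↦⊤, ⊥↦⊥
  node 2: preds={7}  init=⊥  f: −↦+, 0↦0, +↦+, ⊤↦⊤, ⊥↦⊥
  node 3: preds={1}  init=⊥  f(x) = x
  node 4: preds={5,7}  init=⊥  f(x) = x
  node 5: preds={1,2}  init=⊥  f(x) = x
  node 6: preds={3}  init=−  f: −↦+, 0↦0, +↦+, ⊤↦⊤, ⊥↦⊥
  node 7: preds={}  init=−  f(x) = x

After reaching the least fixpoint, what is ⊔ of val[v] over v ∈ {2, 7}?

Worklist (9 pops):
  #1 pop 0: in=⊥ → − (no change)
  #2 pop 1: in=− → + (was ⊥); enqueue []
  #3 pop 2: in=− → + (was ⊥); enqueue []
  #4 pop 3: in=+ → + (was ⊥); enqueue []
  #5 pop 4: in=− → − (was ⊥); enqueue []
  #6 pop 5: in=+ → + (was ⊥); enqueue [4]
  #7 pop 6: in=+ → ⊤ (was −); enqueue []
  #8 pop 7: in=⊥ → − (no change)
  #9 pop 4: in=⊤ → ⊤ (was −); enqueue []

Fixpoint:
  val[0] = −
  val[1] = +
  val[2] = +
  val[3] = +
  val[4] = ⊤
  val[5] = +
  val[6] = ⊤
  val[7] = −

⊤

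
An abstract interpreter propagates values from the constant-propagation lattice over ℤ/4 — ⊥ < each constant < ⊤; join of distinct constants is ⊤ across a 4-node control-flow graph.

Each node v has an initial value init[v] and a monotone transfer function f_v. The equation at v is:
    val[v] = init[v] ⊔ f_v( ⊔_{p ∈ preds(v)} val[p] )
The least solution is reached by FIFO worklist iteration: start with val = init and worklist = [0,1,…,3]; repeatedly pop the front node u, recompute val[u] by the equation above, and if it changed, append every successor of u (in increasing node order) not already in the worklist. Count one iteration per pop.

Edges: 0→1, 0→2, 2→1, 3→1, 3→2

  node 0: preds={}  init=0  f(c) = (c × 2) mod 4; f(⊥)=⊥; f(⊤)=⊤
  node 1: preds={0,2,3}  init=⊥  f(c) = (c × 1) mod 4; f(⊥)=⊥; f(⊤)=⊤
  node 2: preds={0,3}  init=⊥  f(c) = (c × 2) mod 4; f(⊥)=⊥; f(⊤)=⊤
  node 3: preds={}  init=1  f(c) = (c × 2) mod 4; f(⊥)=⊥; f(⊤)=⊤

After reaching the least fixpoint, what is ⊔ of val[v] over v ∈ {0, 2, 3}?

Trace (5 dequeues):
  [1] u=0 | in ⊥ | out 0 | ==
  [2] u=1 | in ⊤ | out ⊤ | prev ⊥ | push {}
  [3] u=2 | in ⊤ | out ⊤ | prev ⊥ | push {1}
  [4] u=3 | in ⊥ | out 1 | ==
  [5] u=1 | in ⊤ | out ⊤ | ==

Converged values:
  [0] 0
  [1] ⊤
  [2] ⊤
  [3] 1

⊤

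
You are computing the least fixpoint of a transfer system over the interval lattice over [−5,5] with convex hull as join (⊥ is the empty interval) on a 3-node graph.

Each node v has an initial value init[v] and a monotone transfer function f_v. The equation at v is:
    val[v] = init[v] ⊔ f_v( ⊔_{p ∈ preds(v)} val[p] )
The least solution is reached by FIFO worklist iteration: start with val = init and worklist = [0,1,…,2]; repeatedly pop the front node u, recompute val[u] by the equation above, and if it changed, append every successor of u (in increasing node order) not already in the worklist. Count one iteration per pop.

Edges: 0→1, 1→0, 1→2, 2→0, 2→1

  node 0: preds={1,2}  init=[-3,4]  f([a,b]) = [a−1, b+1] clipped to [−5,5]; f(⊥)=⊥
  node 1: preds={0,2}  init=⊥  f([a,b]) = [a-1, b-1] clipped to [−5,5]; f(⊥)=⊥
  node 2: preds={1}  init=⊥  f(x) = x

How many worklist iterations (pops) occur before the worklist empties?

Worklist (9 pops):
  #1 pop 0: in=⊥ → [-3,4] (no change)
  #2 pop 1: in=[-3,4] → [-4,3] (was ⊥); enqueue [0]
  #3 pop 2: in=[-4,3] → [-4,3] (was ⊥); enqueue [1]
  #4 pop 0: in=[-4,3] → [-5,4] (was [-3,4]); enqueue []
  #5 pop 1: in=[-5,4] → [-5,3] (was [-4,3]); enqueue [0,2]
  #6 pop 0: in=[-5,3] → [-5,4] (no change)
  #7 pop 2: in=[-5,3] → [-5,3] (was [-4,3]); enqueue [0,1]
  #8 pop 0: in=[-5,3] → [-5,4] (no change)
  #9 pop 1: in=[-5,4] → [-5,3] (no change)

Fixpoint:
  val[0] = [-5,4]
  val[1] = [-5,3]
  val[2] = [-5,3]

9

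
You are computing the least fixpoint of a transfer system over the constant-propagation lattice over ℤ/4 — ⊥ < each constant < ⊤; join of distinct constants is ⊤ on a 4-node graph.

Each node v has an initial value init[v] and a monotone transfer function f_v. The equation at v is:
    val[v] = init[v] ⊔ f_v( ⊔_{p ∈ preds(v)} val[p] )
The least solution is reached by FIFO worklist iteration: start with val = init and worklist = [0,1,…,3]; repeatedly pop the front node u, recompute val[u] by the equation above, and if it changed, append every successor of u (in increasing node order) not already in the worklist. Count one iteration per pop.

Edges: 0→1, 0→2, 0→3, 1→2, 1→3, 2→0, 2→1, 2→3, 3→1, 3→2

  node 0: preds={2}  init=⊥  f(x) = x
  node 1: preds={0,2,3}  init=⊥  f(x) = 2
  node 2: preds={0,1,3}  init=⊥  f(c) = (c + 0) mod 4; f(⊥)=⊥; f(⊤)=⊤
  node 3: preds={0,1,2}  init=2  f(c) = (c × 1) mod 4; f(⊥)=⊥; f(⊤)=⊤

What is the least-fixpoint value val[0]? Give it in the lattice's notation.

Iteration log — 8 steps:
  step 1. node 0  ⊔preds=⊥  new=⊥  stable
  step 2. node 1  ⊔preds=2  new=2  old=⊥  +wl: 
  step 3. node 2  ⊔preds=2  new=2  old=⊥  +wl: 0,1
  step 4. node 3  ⊔preds=2  new=2  stable
  step 5. node 0  ⊔preds=2  new=2  old=⊥  +wl: 2,3
  step 6. node 1  ⊔preds=2  new=2  stable
  step 7. node 2  ⊔preds=2  new=2  stable
  step 8. node 3  ⊔preds=2  new=2  stable

Least fixpoint reached:
  node 0: 2
  node 1: 2
  node 2: 2
  node 3: 2

2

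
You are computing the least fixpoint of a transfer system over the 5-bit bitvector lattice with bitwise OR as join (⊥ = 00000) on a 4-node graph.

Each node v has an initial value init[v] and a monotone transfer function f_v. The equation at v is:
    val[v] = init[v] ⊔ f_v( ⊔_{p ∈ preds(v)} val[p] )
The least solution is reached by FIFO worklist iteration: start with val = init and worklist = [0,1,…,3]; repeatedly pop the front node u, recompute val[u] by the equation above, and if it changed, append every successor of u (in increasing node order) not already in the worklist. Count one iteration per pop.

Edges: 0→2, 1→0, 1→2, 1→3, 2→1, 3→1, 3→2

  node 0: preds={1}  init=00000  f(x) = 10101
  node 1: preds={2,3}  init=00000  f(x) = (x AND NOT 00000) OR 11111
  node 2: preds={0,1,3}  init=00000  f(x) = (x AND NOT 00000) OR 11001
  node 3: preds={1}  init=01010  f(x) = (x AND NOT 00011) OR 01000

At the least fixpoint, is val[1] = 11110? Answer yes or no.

no

Iteration log — 7 steps:
  step 1. node 0  ⊔preds=00000  new=10101  old=00000  +wl: 
  step 2. node 1  ⊔preds=01010  new=11111  old=00000  +wl: 0
  step 3. node 2  ⊔preds=11111  new=11111  old=00000  +wl: 1
  step 4. node 3  ⊔preds=11111  new=11110  old=01010  +wl: 2
  step 5. node 0  ⊔preds=11111  new=10101  stable
  step 6. node 1  ⊔preds=11111  new=11111  stable
  step 7. node 2  ⊔preds=11111  new=11111  stable

Least fixpoint reached:
  node 0: 10101
  node 1: 11111
  node 2: 11111
  node 3: 11110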